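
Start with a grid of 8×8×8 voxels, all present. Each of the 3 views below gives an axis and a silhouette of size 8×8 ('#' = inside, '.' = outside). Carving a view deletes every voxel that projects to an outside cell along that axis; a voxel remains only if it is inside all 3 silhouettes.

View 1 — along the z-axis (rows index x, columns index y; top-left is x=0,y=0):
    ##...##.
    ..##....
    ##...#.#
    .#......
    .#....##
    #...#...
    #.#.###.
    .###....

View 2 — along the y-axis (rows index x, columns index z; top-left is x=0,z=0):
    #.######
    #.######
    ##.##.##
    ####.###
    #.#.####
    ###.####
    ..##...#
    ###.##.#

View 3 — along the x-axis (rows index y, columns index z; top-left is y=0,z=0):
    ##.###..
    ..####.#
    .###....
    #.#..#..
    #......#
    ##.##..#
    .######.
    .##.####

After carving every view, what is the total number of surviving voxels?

initial block: 8^3 = 512
after view 1 [z-axis, 24 of 64 cells solid] → remaining = 192
after view 2 [y-axis, 49 of 64 cells solid] → remaining = 138
after view 3 [x-axis, 35 of 64 cells solid] → remaining = 79

remaining voxels: 79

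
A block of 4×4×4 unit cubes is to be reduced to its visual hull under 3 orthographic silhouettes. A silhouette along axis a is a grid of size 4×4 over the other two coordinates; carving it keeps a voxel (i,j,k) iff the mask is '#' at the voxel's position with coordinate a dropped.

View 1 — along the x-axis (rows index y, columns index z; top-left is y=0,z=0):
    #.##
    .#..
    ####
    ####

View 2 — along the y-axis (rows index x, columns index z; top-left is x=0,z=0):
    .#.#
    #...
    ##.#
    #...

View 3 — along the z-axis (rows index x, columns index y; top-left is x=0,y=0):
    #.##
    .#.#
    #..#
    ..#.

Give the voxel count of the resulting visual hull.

voxel count = 12

start: 4×4×4 = 64 voxels
V1 x: intersect with YZ mask (12 set) -- 48 left
V2 y: intersect with XZ mask (7 set) -- 21 left
V3 z: intersect with XY mask (8 set) -- 12 left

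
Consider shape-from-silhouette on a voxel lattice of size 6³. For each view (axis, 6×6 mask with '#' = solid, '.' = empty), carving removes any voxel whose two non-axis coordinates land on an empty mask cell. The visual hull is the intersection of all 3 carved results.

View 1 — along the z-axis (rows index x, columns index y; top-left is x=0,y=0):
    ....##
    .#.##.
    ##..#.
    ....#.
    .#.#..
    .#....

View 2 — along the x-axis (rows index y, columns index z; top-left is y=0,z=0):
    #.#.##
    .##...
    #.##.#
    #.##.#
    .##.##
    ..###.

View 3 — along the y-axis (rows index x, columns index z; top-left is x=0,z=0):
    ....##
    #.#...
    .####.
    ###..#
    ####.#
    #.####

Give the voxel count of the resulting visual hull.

24 voxels

initial block: 6^3 = 216
step 1: project along z, AND mask (12/36) → |grid| = 72
step 2: project along x, AND mask (21/36) → |grid| = 39
step 3: project along y, AND mask (22/36) → |grid| = 24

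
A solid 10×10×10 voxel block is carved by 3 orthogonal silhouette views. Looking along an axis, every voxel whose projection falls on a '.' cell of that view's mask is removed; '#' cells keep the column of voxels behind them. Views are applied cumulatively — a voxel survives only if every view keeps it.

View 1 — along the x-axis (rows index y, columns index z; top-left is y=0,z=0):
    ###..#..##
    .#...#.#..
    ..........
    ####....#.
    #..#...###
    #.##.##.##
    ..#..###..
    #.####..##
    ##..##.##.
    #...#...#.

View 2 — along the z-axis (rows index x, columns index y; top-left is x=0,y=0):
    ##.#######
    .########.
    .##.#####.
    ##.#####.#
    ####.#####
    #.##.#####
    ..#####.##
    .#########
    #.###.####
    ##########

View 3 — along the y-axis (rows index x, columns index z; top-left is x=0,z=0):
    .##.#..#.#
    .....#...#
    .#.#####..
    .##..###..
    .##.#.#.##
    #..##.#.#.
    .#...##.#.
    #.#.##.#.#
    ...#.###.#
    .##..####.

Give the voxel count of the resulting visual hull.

|visual hull| = 186

initial block: 10^3 = 1000
carve view 1 (along x, YZ-mask fill 46/100): 460 voxels remain
carve view 2 (along z, XY-mask fill 83/100): 386 voxels remain
carve view 3 (along y, XZ-mask fill 50/100): 186 voxels remain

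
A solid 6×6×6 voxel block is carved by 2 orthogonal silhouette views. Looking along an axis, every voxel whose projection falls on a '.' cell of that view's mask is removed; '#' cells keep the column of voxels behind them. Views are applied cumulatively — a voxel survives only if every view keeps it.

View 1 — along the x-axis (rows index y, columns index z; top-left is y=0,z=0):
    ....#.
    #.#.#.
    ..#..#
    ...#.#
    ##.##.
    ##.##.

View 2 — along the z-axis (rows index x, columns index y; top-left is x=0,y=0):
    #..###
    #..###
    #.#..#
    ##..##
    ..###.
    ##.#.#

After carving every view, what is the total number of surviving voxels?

59 voxels

before carving: 216 voxels (6×6×6)
carve view 1 (along x, YZ-mask fill 16/36): 96 voxels remain
carve view 2 (along z, XY-mask fill 22/36): 59 voxels remain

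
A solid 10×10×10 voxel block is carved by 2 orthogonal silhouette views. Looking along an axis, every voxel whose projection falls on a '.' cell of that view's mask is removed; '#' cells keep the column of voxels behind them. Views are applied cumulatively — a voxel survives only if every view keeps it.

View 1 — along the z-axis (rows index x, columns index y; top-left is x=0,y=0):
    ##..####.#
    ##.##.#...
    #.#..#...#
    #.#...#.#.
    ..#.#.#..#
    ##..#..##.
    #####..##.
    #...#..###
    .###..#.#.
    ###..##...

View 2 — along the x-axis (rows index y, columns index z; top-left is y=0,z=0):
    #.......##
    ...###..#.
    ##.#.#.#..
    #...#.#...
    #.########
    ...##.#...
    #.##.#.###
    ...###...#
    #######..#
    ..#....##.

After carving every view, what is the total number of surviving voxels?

remaining voxels: 260

initial block: 10^3 = 1000
after view 1 [z-axis, 51 of 100 cells solid] → remaining = 510
after view 2 [x-axis, 49 of 100 cells solid] → remaining = 260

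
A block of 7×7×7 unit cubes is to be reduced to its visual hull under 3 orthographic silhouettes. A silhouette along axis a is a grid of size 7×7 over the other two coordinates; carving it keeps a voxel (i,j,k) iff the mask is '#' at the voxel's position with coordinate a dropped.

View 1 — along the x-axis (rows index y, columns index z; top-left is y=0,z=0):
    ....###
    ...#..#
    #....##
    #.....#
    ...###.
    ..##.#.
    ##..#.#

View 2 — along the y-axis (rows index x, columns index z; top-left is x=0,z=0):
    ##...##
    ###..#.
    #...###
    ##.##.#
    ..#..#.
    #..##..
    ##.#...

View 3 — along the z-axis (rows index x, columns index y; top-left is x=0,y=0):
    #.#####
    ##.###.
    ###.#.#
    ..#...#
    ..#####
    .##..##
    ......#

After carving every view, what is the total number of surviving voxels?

full grid |V| = 343
[1] x-view keeps 20 columns → grid now 140
[2] y-view keeps 25 columns → grid now 73
[3] z-view keeps 28 columns → grid now 46

remaining voxels: 46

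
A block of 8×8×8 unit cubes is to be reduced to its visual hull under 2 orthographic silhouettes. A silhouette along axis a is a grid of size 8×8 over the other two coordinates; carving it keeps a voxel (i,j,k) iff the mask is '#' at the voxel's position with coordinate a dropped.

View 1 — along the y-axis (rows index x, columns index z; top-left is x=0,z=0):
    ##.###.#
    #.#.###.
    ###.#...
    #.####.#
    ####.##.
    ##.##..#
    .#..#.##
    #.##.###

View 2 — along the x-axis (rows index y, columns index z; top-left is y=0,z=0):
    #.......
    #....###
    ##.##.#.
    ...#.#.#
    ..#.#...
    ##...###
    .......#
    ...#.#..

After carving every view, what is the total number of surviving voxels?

voxel count = 122

before carving: 512 voxels (8×8×8)
after view 1 [y-axis, 42 of 64 cells solid] → remaining = 336
after view 2 [x-axis, 23 of 64 cells solid] → remaining = 122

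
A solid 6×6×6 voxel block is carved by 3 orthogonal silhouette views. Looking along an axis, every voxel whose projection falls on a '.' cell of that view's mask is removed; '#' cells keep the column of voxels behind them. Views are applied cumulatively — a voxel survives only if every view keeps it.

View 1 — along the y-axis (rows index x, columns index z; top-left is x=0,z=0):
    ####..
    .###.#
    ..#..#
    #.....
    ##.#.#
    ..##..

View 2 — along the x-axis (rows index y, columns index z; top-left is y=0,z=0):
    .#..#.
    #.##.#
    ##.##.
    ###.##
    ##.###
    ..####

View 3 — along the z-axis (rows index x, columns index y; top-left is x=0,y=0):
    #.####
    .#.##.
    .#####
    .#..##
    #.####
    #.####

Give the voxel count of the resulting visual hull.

voxel count = 48

before carving: 216 voxels (6×6×6)
[1] y-view keeps 17 columns → grid now 102
[2] x-view keeps 24 columns → grid now 64
[3] z-view keeps 26 columns → grid now 48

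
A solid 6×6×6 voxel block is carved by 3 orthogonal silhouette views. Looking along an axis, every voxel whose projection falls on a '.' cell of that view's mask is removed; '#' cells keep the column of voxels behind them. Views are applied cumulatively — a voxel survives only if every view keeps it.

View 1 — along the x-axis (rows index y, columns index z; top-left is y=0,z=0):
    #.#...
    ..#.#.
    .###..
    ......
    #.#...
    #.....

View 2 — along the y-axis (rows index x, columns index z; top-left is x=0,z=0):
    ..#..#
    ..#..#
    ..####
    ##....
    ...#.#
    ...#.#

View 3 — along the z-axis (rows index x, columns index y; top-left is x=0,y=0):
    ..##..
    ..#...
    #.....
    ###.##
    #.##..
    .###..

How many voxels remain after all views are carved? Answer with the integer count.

9 voxels

initial block: 6^3 = 216
V1 x: intersect with YZ mask (10 set) -- 60 left
V2 y: intersect with XZ mask (14 set) -- 20 left
V3 z: intersect with XY mask (15 set) -- 9 left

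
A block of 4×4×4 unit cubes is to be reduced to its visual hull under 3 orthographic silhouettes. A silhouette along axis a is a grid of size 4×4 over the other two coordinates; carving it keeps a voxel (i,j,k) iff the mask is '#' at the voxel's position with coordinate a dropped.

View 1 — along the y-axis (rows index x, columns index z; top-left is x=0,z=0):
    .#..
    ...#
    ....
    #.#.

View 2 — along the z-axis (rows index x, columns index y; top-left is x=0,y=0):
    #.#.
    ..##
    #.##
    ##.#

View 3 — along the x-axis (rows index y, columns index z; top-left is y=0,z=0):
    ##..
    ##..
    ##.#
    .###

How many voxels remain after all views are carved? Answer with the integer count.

|visual hull| = 7

before carving: 64 voxels (4×4×4)
step 1: project along y, AND mask (4/16) → |grid| = 16
step 2: project along z, AND mask (10/16) → |grid| = 10
step 3: project along x, AND mask (10/16) → |grid| = 7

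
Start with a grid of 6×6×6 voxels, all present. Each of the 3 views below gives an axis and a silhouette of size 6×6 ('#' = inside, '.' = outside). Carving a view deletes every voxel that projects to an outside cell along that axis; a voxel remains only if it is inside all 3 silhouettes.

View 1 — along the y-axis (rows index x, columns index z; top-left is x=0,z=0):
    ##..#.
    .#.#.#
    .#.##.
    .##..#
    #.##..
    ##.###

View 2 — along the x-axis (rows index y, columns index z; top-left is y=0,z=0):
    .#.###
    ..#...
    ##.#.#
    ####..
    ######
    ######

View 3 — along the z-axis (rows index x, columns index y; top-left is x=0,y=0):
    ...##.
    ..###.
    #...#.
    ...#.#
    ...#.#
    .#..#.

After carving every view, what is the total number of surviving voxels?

voxel count = 35

initial block: 6^3 = 216
V1 y: intersect with XZ mask (20 set) -- 120 left
V2 x: intersect with YZ mask (25 set) -- 86 left
V3 z: intersect with XY mask (13 set) -- 35 left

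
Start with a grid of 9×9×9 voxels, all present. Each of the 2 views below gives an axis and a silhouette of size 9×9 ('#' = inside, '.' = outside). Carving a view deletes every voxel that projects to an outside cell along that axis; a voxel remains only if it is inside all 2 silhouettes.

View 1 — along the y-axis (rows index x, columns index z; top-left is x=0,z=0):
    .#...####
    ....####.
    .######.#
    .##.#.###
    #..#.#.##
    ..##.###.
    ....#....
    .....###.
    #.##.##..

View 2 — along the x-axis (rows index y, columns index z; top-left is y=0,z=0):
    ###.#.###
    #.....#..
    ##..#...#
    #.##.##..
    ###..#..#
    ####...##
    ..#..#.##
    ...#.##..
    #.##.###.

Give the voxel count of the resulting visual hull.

before carving: 729 voxels (9×9×9)
step 1: project along y, AND mask (41/81) → |grid| = 369
step 2: project along x, AND mask (42/81) → |grid| = 188

remaining voxels: 188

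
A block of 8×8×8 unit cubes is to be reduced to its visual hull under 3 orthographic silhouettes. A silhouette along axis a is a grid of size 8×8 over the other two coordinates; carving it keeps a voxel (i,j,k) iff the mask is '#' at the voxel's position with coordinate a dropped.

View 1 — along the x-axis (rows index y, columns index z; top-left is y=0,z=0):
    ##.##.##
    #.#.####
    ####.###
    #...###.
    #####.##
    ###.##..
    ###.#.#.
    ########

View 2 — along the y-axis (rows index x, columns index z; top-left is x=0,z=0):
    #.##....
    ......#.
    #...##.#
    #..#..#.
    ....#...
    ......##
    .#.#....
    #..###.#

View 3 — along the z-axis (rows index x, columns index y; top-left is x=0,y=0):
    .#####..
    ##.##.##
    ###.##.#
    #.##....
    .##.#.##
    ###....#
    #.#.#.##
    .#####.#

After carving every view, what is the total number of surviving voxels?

voxel count = 89

initial block: 8^3 = 512
carve view 1 (along x, YZ-mask fill 48/64): 384 voxels remain
carve view 2 (along y, XZ-mask fill 21/64): 127 voxels remain
carve view 3 (along z, XY-mask fill 40/64): 89 voxels remain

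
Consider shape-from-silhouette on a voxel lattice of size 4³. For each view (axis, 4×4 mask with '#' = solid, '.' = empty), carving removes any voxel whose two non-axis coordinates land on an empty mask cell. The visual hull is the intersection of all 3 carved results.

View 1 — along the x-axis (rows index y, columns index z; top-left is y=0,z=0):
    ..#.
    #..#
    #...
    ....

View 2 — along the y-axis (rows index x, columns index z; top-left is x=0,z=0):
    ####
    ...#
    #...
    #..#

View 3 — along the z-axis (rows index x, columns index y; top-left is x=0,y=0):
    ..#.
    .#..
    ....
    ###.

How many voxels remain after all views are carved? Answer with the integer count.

initial block: 4^3 = 64
V1 x: intersect with YZ mask (4 set) -- 16 left
V2 y: intersect with XZ mask (8 set) -- 10 left
V3 z: intersect with XY mask (5 set) -- 5 left

|visual hull| = 5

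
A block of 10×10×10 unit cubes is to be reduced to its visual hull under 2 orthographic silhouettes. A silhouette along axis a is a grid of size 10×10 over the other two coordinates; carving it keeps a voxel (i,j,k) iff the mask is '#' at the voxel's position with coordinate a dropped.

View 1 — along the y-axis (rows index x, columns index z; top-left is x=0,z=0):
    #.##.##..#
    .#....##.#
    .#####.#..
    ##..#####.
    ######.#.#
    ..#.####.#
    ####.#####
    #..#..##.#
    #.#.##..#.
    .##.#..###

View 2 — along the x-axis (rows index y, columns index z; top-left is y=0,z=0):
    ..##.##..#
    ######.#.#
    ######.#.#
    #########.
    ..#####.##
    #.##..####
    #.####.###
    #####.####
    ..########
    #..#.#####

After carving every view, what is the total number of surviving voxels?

474 voxels

before carving: 1000 voxels (10×10×10)
step 1: project along y, AND mask (62/100) → |grid| = 620
step 2: project along x, AND mask (76/100) → |grid| = 474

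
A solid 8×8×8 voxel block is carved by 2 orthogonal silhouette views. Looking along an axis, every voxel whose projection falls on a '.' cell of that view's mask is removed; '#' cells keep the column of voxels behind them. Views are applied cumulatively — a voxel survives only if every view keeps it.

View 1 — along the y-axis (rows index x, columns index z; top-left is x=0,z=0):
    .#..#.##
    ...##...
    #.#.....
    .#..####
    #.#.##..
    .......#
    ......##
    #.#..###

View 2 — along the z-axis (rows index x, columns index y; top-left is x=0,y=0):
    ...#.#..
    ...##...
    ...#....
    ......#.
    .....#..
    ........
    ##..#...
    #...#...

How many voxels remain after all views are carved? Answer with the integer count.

initial block: 8^3 = 512
after view 1 [y-axis, 25 of 64 cells solid] → remaining = 200
after view 2 [z-axis, 12 of 64 cells solid] → remaining = 39

voxel count = 39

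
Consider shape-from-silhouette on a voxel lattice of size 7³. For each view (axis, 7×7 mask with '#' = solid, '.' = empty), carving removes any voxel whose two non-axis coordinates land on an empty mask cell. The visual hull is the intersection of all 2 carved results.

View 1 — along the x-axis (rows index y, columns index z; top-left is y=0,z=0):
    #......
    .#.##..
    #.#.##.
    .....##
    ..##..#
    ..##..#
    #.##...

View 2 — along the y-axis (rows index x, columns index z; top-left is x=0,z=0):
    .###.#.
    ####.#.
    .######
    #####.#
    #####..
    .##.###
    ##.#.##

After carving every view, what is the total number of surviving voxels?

|visual hull| = 97

initial block: 7^3 = 343
step 1: project along x, AND mask (19/49) → |grid| = 133
step 2: project along y, AND mask (36/49) → |grid| = 97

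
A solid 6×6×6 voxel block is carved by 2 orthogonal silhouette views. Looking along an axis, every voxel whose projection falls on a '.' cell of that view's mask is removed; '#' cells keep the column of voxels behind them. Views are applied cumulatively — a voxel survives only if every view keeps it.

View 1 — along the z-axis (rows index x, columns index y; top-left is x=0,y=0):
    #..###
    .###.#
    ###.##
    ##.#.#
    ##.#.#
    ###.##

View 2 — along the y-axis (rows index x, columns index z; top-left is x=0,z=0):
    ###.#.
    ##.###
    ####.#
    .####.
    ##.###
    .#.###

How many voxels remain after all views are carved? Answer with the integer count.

117 voxels

initial block: 6^3 = 216
  1. axis=2 (XY plane), |mask|=26  ⇒  voxels=156
  2. axis=1 (XZ plane), |mask|=27  ⇒  voxels=117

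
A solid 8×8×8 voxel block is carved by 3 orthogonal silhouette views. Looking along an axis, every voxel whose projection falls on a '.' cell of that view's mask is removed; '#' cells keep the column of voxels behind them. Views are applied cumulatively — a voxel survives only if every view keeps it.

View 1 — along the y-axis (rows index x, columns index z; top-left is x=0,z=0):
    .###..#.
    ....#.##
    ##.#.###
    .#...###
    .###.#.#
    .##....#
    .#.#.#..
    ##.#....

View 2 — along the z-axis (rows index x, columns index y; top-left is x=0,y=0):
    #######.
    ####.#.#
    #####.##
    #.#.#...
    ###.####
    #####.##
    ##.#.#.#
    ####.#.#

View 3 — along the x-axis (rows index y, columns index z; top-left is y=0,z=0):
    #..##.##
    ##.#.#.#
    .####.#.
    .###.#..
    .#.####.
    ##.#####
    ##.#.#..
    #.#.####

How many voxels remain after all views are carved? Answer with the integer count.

voxel count = 122

full grid |V| = 512
V1 y: intersect with XZ mask (31 set) -- 248 left
V2 z: intersect with XY mask (48 set) -- 189 left
V3 x: intersect with YZ mask (41 set) -- 122 left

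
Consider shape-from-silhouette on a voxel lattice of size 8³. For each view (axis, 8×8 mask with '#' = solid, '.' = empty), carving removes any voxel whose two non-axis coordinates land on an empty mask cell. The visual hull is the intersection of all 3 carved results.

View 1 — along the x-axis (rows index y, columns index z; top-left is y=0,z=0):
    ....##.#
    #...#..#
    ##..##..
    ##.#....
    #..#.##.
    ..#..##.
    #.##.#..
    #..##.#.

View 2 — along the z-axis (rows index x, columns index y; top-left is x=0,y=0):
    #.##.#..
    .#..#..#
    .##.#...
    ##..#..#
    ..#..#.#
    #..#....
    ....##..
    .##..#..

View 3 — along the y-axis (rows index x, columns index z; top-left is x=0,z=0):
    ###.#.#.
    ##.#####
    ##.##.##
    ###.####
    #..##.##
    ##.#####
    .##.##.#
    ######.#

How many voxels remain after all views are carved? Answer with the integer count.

voxel count = 65

initial block: 8^3 = 512
step 1: project along x, AND mask (28/64) → |grid| = 224
step 2: project along z, AND mask (24/64) → |grid| = 83
step 3: project along y, AND mask (49/64) → |grid| = 65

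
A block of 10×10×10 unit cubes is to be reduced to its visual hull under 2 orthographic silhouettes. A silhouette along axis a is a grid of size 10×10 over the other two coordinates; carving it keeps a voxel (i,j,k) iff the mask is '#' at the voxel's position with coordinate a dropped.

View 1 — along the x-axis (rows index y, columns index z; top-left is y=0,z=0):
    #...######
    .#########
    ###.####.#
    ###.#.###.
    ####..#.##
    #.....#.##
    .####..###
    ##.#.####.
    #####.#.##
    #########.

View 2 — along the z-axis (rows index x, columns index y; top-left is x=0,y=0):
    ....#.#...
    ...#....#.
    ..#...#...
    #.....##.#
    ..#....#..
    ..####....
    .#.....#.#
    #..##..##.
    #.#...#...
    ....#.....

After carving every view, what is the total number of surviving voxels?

before carving: 1000 voxels (10×10×10)
carve view 1 (along x, YZ-mask fill 73/100): 730 voxels remain
carve view 2 (along z, XY-mask fill 28/100): 205 voxels remain

205 voxels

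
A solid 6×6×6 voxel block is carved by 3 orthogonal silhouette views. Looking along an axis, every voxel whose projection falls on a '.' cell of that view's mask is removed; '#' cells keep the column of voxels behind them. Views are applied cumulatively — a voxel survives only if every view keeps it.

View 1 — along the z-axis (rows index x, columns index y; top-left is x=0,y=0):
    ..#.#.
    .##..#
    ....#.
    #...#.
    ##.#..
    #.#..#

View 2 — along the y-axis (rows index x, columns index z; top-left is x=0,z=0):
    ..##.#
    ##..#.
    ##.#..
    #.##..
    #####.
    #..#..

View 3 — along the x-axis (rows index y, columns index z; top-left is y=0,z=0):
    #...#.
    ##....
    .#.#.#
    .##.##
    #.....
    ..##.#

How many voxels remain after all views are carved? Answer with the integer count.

voxel count = 18

full grid |V| = 216
step 1: project along z, AND mask (14/36) → |grid| = 84
step 2: project along y, AND mask (19/36) → |grid| = 45
step 3: project along x, AND mask (15/36) → |grid| = 18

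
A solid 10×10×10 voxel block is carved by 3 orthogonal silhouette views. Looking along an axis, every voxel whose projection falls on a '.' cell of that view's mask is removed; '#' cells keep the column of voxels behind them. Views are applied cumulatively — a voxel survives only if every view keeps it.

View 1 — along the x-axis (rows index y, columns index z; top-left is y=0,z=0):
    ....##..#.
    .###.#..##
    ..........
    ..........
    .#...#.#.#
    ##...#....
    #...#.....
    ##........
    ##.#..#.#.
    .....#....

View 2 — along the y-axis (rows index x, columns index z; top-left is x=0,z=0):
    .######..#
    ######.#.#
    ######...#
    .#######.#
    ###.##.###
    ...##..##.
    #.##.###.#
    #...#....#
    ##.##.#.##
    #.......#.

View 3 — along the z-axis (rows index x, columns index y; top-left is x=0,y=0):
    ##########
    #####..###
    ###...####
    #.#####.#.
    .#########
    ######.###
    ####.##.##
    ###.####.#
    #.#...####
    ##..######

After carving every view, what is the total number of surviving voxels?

|visual hull| = 126

start: 10×10×10 = 1000 voxels
[1] x-view keeps 26 columns → grid now 260
[2] y-view keeps 61 columns → grid now 161
[3] z-view keeps 80 columns → grid now 126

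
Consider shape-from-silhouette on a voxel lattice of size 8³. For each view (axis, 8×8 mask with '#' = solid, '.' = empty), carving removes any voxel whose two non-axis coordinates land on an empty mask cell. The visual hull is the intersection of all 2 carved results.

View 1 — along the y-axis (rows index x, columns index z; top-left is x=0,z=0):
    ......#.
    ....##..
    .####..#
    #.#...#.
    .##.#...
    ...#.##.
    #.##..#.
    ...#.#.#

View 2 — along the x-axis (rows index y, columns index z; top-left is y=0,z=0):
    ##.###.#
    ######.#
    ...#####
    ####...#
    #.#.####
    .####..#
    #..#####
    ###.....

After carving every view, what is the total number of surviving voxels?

125 voxels

start: 8×8×8 = 512 voxels
[1] y-view keeps 24 columns → grid now 192
[2] x-view keeps 43 columns → grid now 125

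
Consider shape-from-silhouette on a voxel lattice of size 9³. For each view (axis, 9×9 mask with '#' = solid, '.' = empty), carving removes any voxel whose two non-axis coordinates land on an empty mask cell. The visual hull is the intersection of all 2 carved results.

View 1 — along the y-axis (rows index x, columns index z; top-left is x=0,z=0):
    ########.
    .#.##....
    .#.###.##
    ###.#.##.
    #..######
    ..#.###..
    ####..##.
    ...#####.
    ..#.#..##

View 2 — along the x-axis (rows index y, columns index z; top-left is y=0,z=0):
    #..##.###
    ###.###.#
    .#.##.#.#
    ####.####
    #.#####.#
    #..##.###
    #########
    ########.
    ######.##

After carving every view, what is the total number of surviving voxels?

before carving: 729 voxels (9×9×9)
carve view 1 (along y, XZ-mask fill 49/81): 441 voxels remain
carve view 2 (along x, YZ-mask fill 64/81): 348 voxels remain

348 voxels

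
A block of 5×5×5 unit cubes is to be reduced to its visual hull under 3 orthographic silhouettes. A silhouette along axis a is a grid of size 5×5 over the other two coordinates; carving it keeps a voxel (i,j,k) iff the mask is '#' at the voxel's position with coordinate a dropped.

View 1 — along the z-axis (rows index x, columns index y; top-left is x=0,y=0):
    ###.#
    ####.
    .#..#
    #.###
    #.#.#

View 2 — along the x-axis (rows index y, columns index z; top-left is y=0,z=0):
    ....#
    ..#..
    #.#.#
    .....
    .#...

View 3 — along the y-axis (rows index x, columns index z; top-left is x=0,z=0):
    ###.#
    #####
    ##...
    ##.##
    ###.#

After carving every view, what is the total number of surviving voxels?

full grid |V| = 125
V1 z: intersect with XY mask (17 set) -- 85 left
V2 x: intersect with YZ mask (6 set) -- 23 left
V3 y: intersect with XZ mask (19 set) -- 21 left

21 voxels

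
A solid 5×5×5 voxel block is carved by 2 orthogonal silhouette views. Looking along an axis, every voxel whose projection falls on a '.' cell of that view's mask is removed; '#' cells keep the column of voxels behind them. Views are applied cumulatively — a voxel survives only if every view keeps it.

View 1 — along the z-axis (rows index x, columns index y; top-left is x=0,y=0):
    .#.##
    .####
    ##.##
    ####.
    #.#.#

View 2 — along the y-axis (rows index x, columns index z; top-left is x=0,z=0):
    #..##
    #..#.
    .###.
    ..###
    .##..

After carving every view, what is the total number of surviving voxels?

voxel count = 47

start: 5×5×5 = 125 voxels
step 1: project along z, AND mask (18/25) → |grid| = 90
step 2: project along y, AND mask (13/25) → |grid| = 47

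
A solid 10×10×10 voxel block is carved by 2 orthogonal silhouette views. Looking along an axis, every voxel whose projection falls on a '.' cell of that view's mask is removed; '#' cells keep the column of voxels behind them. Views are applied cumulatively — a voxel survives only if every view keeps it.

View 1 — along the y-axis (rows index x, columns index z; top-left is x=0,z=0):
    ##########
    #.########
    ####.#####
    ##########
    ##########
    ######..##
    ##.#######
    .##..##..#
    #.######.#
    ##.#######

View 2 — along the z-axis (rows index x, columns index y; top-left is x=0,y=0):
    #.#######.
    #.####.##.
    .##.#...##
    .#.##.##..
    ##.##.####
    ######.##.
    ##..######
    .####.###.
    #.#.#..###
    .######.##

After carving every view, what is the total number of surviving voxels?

full grid |V| = 1000
[1] y-view keeps 87 columns → grid now 870
[2] z-view keeps 70 columns → grid now 609

609 voxels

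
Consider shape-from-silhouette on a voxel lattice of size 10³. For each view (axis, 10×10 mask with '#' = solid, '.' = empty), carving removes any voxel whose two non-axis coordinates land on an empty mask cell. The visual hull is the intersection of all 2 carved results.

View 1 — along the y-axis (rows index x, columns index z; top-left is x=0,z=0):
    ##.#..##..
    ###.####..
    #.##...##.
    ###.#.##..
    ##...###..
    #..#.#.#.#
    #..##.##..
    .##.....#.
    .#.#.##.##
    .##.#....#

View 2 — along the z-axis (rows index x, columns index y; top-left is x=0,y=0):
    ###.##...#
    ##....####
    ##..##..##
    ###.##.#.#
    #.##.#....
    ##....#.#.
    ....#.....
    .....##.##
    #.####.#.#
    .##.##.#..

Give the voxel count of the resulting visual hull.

before carving: 1000 voxels (10×10×10)
carve view 1 (along y, XZ-mask fill 51/100): 510 voxels remain
carve view 2 (along z, XY-mask fill 50/100): 263 voxels remain

voxel count = 263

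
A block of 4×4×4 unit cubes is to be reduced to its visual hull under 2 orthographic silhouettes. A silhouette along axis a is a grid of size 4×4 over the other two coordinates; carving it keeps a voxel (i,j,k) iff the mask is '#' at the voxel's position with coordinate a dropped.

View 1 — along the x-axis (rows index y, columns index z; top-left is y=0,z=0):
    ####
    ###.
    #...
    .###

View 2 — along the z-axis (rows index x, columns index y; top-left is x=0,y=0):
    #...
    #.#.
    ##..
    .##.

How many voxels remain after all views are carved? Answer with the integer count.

remaining voxels: 20

full grid |V| = 64
step 1: project along x, AND mask (11/16) → |grid| = 44
step 2: project along z, AND mask (7/16) → |grid| = 20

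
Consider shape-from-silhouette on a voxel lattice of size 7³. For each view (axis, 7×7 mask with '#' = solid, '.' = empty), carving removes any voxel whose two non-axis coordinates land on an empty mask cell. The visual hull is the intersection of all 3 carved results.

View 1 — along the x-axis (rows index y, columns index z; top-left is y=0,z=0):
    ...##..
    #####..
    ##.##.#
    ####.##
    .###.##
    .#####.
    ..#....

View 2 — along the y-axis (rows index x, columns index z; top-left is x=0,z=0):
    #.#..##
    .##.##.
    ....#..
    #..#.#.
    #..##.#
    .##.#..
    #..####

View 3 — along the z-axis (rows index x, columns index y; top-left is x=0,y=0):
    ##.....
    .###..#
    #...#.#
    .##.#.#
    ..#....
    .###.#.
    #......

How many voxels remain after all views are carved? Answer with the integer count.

before carving: 343 voxels (7×7×7)
step 1: project along x, AND mask (29/49) → |grid| = 203
step 2: project along y, AND mask (24/49) → |grid| = 96
step 3: project along z, AND mask (19/49) → |grid| = 34

remaining voxels: 34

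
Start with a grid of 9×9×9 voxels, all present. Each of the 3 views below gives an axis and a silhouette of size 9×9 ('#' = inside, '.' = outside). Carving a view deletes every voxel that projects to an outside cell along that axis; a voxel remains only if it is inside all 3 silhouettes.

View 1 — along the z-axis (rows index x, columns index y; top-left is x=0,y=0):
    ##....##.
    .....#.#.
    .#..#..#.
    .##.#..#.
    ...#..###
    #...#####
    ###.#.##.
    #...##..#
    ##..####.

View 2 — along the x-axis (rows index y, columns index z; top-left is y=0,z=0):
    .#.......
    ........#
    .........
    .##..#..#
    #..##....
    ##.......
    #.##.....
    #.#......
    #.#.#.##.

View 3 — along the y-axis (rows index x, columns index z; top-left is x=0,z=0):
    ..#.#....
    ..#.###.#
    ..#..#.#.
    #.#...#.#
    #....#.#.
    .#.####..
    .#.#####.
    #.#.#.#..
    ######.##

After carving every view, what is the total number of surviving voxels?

initial block: 9^3 = 729
after view 1 [z-axis, 39 of 81 cells solid] → remaining = 351
after view 2 [x-axis, 21 of 81 cells solid] → remaining = 86
after view 3 [y-axis, 40 of 81 cells solid] → remaining = 43

43 voxels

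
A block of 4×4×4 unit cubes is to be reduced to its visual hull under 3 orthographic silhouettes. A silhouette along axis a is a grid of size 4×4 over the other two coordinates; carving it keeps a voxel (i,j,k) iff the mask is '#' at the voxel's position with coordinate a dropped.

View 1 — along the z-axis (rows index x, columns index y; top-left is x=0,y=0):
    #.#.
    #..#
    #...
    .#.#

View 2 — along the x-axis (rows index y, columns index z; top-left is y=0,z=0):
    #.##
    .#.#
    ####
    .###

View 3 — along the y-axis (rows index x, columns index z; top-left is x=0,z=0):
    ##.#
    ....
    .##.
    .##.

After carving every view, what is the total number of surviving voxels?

remaining voxels: 9

initial block: 4^3 = 64
  1. axis=2 (XY plane), |mask|=7  ⇒  voxels=28
  2. axis=0 (YZ plane), |mask|=12  ⇒  voxels=21
  3. axis=1 (XZ plane), |mask|=7  ⇒  voxels=9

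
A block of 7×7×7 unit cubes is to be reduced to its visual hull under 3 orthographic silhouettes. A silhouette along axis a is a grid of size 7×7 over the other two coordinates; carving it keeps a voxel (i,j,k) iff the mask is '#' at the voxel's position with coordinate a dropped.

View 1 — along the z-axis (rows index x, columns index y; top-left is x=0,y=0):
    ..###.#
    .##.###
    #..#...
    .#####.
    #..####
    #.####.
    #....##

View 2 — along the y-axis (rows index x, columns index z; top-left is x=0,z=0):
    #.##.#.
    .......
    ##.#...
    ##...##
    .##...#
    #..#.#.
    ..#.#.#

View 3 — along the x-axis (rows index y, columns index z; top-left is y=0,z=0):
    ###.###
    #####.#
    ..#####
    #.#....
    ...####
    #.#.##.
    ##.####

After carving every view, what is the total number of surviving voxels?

start: 7×7×7 = 343 voxels
[1] z-view keeps 29 columns → grid now 203
[2] y-view keeps 20 columns → grid now 81
[3] x-view keeps 33 columns → grid now 47

47 voxels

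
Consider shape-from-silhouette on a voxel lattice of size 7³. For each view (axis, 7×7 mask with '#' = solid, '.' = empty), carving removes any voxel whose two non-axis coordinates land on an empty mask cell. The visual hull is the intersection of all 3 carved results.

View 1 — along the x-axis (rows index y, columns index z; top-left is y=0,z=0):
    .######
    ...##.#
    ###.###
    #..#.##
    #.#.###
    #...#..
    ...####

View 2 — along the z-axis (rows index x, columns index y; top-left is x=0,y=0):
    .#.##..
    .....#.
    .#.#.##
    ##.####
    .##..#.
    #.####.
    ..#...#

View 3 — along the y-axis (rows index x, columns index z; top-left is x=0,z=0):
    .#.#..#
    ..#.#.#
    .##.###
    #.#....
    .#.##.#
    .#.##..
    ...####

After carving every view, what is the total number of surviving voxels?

41 voxels

start: 7×7×7 = 343 voxels
  1. axis=0 (YZ plane), |mask|=30  ⇒  voxels=210
  2. axis=2 (XY plane), |mask|=24  ⇒  voxels=95
  3. axis=1 (XZ plane), |mask|=24  ⇒  voxels=41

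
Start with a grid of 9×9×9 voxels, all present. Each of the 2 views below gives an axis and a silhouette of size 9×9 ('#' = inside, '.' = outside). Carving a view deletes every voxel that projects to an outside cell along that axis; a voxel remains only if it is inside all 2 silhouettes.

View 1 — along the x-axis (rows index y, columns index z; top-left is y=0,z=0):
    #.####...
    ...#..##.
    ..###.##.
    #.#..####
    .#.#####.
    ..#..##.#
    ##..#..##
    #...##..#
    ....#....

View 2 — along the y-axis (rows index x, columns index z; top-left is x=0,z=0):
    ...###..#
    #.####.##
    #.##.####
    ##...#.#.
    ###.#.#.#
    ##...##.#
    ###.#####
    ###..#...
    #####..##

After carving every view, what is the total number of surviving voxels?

222 voxels

initial block: 9^3 = 729
V1 x: intersect with YZ mask (39 set) -- 351 left
V2 y: intersect with XZ mask (52 set) -- 222 left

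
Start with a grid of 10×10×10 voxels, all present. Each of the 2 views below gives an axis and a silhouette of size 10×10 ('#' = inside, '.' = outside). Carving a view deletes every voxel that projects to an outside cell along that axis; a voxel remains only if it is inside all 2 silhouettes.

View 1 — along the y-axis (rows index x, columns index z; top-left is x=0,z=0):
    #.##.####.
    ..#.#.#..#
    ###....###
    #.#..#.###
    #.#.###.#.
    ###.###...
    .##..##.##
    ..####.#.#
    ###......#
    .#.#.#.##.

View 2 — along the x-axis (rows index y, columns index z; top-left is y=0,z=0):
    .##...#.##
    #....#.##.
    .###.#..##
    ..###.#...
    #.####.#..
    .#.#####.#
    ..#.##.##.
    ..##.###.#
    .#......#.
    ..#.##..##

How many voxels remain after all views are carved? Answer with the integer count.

before carving: 1000 voxels (10×10×10)
V1 y: intersect with XZ mask (56 set) -- 560 left
V2 x: intersect with YZ mask (50 set) -- 290 left

|visual hull| = 290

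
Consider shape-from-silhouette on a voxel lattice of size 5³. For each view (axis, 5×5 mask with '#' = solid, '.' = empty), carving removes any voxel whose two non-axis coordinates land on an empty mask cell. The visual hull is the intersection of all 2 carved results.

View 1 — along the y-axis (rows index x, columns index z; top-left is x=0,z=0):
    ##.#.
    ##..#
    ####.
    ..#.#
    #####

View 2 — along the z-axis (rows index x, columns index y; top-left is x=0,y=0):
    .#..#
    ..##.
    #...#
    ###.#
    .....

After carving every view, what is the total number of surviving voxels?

voxel count = 28

before carving: 125 voxels (5×5×5)
  1. axis=1 (XZ plane), |mask|=17  ⇒  voxels=85
  2. axis=2 (XY plane), |mask|=10  ⇒  voxels=28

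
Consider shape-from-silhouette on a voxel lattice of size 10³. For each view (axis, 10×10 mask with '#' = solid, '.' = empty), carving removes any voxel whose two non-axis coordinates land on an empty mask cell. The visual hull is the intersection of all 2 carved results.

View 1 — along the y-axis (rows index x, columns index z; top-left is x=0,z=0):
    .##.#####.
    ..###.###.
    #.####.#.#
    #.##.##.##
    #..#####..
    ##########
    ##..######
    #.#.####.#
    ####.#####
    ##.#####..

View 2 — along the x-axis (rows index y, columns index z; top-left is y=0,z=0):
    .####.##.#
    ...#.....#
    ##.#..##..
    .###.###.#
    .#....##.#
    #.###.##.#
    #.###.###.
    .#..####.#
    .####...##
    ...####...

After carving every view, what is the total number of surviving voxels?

|visual hull| = 409

before carving: 1000 voxels (10×10×10)
[1] y-view keeps 74 columns → grid now 740
[2] x-view keeps 55 columns → grid now 409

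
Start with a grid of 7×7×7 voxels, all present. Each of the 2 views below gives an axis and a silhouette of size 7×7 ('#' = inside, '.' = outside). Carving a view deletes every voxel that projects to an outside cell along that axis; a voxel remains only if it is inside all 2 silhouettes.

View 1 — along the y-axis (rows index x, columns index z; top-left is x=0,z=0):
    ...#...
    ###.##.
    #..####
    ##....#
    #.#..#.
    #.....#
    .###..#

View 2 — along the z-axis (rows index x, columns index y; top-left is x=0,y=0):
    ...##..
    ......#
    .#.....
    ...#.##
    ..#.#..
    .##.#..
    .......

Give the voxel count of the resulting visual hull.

full grid |V| = 343
after view 1 [y-axis, 23 of 49 cells solid] → remaining = 161
after view 2 [z-axis, 12 of 49 cells solid] → remaining = 33

|visual hull| = 33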